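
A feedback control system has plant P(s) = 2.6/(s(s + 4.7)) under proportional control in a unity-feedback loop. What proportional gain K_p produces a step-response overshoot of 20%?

K_p = 10.2

From %OS = 100·exp(−πζ/√(1−ζ²)) = 20%, ζ = −ln(0.2)/√(π²+ln²(0.2)) = 0.4559.
Characteristic equation s² + 4.7s + 2.6K_p = 0 gives ζ = 4.7/(2√(2.6K_p)).
Setting ζ = 0.4559: √(2.6K_p) = 4.7/(2·0.4559) = 5.154, so K_p = 26.56/2.6 = 10.2.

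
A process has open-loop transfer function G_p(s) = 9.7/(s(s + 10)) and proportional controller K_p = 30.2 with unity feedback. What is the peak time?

T_p = 0.192 s

Closed-loop characteristic equation: s² + 10s + 292.9 = 0, so ω_n = 17.12 rad/s and ζ = 10/(2·17.12) = 0.2921.
Damped frequency ω_d = ω_n√(1−ζ²) = 16.37 rad/s, so peak time T_p = π/ω_d = 0.192 s.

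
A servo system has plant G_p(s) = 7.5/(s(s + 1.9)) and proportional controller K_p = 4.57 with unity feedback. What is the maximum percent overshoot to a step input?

The closed-loop denominator s² + 1.9s + 34.28 gives ω_n = √34.28 = 5.854 and ζ = 1.9/(2ω_n) = 0.1623.
%OS = 100·exp(−πζ/√(1−ζ²)) = 100·exp(−π·0.1623/√0.9737) = 59.7%.

59.7%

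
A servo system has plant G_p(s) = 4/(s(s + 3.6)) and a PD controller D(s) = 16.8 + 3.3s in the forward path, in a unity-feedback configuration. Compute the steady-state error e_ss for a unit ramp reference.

The loop has one pole at the origin (type 1). Velocity error constant K_v = lim_{s→0} s·D(s)G_p(s) = 16.8·4/3.6 = 18.67.
Steady-state error to a unit ramp: e_ss = 1/K_v = 0.0536.

0.0536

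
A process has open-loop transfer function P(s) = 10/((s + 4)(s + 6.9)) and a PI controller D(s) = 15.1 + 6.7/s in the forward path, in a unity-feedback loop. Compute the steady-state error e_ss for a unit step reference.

0

The open loop D(s)P(s) has a pole at the origin (type 1), so the static position error constant is infinite and e_ss = 1/(1+∞) = 0.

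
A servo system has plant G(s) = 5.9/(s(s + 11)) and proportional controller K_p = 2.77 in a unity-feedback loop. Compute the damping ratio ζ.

ζ = 1.36

1 + K_p·G(s) = 0 gives s² + 11s + 16.34 = 0.
So ω_n² = 16.34 ⇒ ω_n = 4.043 rad/s, and ζ = 11/(2ω_n) = 1.36.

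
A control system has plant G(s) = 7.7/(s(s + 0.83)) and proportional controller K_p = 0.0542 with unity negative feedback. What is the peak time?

T_p = 6.35 s

From 1 + K_pG(s) = 0: s² + 0.83s + 0.4173 = 0 ⇒ ω_n = 0.646, ζ = 0.6424.
Damped frequency ω_d = ω_n√(1−ζ²) = 0.4951 rad/s, so peak time T_p = π/ω_d = 6.35 s.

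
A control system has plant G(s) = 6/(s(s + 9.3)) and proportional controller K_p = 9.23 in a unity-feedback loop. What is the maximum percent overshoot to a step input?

8.09%

From 1 + K_pG(s) = 0: s² + 9.3s + 55.38 = 0 ⇒ ω_n = 7.442, ζ = 0.6249.
%OS = 100·exp(−πζ/√(1−ζ²)) = 100·exp(−π·0.6249/√0.6096) = 8.09%.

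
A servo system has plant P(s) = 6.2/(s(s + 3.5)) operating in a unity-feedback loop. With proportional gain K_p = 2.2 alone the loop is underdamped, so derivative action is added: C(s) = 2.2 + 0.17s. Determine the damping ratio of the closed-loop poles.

ζ = 0.617

Forward path: (2.2 + 0.17s)·6.2/(s(s+3.5)). The closed-loop characteristic equation is s² + (3.5 + 6.2·0.17)s + 6.2·2.2 = 0.
That is s² + 4.554s + 13.64 = 0, so ω_n = 3.693 rad/s and ζ = 4.554/(2·3.693) = 0.6165.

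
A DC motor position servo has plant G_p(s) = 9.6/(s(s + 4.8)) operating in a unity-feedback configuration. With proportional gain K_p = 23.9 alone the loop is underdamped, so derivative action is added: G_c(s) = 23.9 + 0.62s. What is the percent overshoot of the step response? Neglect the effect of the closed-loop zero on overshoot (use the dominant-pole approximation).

Forward path: (23.9 + 0.62s)·9.6/(s(s+4.8)). The closed-loop characteristic equation is s² + (4.8 + 9.6·0.62)s + 9.6·23.9 = 0.
That is s² + 10.75s + 229.4 = 0, so ω_n = 15.15 rad/s and ζ = 10.75/(2·15.15) = 0.3549.
%OS = 100·exp(−πζ/√(1−ζ²)) = 30.3%.

30.3%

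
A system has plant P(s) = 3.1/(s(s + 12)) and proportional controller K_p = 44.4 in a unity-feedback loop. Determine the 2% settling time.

The closed-loop denominator s² + 12s + 137.6 gives ω_n = √137.6 = 11.73 and ζ = 12/(2ω_n) = 0.5114.
2% settling time T_s ≈ 4/(ζω_n) = 4/6 = 0.667 s.

T_s ≈ 0.667 s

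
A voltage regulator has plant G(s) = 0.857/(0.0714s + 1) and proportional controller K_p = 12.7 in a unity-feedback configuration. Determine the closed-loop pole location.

s = -166.4

Closed loop: T(s) = K_p·G/(1+K_p·G) = 10.88/(0.0714s + 1 + 10.88), with pole at s = −(1 + 10.88)/0.0714 = −166.4.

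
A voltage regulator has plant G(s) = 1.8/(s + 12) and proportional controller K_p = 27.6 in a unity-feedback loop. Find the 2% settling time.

Closed-loop transfer function: T(s) = K_p·G(s)/(1 + K_p·G(s)) = 49.68/(s + 12 + 49.68) = 49.68/(s + 61.68).
Time constant τ = 1/61.68 = 0.01621 s, so the 2% settling time is about 4τ = 0.0649 s.

T_s ≈ 0.0649 s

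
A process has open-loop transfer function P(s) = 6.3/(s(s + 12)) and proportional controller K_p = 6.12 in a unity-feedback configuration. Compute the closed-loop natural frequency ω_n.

1 + K_p·P(s) = 0 gives s² + 12s + 38.56 = 0.
So ω_n² = 38.56 ⇒ ω_n = 6.209 rad/s, and ζ = 12/(2ω_n) = 0.966.

ω_n = 6.21 rad/s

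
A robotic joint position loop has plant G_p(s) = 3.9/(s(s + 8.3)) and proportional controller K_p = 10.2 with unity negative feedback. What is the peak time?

T_p = 0.661 s

From 1 + K_pG_p(s) = 0: s² + 8.3s + 39.78 = 0 ⇒ ω_n = 6.307, ζ = 0.658.
Damped frequency ω_d = ω_n√(1−ζ²) = 4.749 rad/s, so peak time T_p = π/ω_d = 0.661 s.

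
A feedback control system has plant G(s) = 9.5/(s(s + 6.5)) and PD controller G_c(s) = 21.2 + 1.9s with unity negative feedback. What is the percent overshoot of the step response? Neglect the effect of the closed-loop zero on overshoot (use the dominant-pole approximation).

0.445%

Forward path: (21.2 + 1.9s)·9.5/(s(s+6.5)). The closed-loop characteristic equation is s² + (6.5 + 9.5·1.9)s + 9.5·21.2 = 0.
That is s² + 24.55s + 201.4 = 0, so ω_n = 14.19 rad/s and ζ = 24.55/(2·14.19) = 0.865.
%OS = 100·exp(−πζ/√(1−ζ²)) = 0.445%.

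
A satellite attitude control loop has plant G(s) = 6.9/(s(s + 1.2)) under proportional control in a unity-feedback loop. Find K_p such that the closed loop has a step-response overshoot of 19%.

From %OS = 100·exp(−πζ/√(1−ζ²)) = 19%, ζ = −ln(0.19)/√(π²+ln²(0.19)) = 0.4673.
Characteristic equation s² + 1.2s + 6.9K_p = 0 gives ζ = 1.2/(2√(6.9K_p)).
Setting ζ = 0.4673: √(6.9K_p) = 1.2/(2·0.4673) = 1.284, so K_p = 1.648/6.9 = 0.239.

K_p = 0.239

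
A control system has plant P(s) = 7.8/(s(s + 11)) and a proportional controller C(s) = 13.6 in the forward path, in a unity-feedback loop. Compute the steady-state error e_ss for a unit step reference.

0

The open loop C(s)P(s) has a pole at the origin (type 1), so the static position error constant is infinite and e_ss = 1/(1+∞) = 0.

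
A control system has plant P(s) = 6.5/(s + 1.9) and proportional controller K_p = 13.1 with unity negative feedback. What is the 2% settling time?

Closed-loop transfer function: T(s) = K_p·P(s)/(1 + K_p·P(s)) = 85.15/(s + 1.9 + 85.15) = 85.15/(s + 87.05).
Time constant τ = 1/87.05 = 0.01149 s, so the 2% settling time is about 4τ = 0.046 s.

T_s ≈ 0.046 s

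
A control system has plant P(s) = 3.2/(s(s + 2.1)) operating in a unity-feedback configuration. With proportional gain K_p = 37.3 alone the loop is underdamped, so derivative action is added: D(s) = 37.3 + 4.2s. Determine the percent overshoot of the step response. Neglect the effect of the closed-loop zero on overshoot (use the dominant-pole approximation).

4.17%

Forward path: (37.3 + 4.2s)·3.2/(s(s+2.1)). The closed-loop characteristic equation is s² + (2.1 + 3.2·4.2)s + 3.2·37.3 = 0.
That is s² + 15.54s + 119.4 = 0, so ω_n = 10.93 rad/s and ζ = 15.54/(2·10.93) = 0.7112.
%OS = 100·exp(−πζ/√(1−ζ²)) = 4.17%.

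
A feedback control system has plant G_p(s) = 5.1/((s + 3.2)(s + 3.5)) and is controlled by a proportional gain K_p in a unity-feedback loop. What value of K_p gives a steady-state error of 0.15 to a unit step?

K_p = 12.4

Steady-state error for a unit step on this type-0 loop is 1/(1 + K_p·G_p(0)).
G_p(0) = 0.4554. Require 1/(1 + K_p·0.4554) = 0.15, so 1 + 0.4554·K_p = 6.667.
K_p = (6.667 − 1)/0.4554 = 12.4.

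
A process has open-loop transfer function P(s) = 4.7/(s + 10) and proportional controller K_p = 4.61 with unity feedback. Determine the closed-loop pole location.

Closed-loop transfer function: T(s) = K_p·P(s)/(1 + K_p·P(s)) = 21.67/(s + 10 + 21.67) = 21.67/(s + 31.67).
The closed-loop pole is at s = −31.67.

s = -31.67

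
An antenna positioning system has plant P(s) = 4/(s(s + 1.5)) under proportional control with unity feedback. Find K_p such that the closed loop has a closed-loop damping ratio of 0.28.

K_p = 1.79

Closed-loop characteristic equation: s² + 1.5s + K_p·4 = 0.
So ω_n = √(4K_p) and 2ζω_n = 1.5, giving ζ = 1.5/(2√(4K_p)).
Setting ζ = 0.28: √(4K_p) = 1.5/(2·0.28) = 2.679, so K_p = 7.175/4 = 1.79.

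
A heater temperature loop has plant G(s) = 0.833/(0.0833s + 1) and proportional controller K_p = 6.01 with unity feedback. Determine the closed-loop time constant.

τ = 0.0139 s

Closed loop: T(s) = K_p·G/(1+K_p·G) = 5.006/(0.0833s + 1 + 5.006), with pole at s = −(1 + 5.006)/0.0833 = −72.1.
Closed-loop time constant τ = 1/72.1 = 0.0139 s.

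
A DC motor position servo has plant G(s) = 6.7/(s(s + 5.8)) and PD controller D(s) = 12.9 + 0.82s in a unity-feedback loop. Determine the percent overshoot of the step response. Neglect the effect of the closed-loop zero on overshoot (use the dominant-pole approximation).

Forward path: (12.9 + 0.82s)·6.7/(s(s+5.8)). The closed-loop characteristic equation is s² + (5.8 + 6.7·0.82)s + 6.7·12.9 = 0.
That is s² + 11.29s + 86.43 = 0, so ω_n = 9.297 rad/s and ζ = 11.29/(2·9.297) = 0.6074.
%OS = 100·exp(−πζ/√(1−ζ²)) = 9.05%.

9.05%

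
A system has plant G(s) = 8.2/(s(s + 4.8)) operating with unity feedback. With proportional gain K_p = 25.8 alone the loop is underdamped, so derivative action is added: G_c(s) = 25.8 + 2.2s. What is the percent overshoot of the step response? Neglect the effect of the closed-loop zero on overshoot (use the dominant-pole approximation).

Forward path: (25.8 + 2.2s)·8.2/(s(s+4.8)). The closed-loop characteristic equation is s² + (4.8 + 8.2·2.2)s + 8.2·25.8 = 0.
That is s² + 22.84s + 211.6 = 0, so ω_n = 14.55 rad/s and ζ = 22.84/(2·14.55) = 0.7851.
%OS = 100·exp(−πζ/√(1−ζ²)) = 1.86%.

1.86%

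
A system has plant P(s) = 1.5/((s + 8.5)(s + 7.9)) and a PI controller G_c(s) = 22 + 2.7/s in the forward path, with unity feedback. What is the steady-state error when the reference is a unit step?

The open loop G_c(s)P(s) has a pole at the origin (type 1), so the static position error constant is infinite and e_ss = 1/(1+∞) = 0.

0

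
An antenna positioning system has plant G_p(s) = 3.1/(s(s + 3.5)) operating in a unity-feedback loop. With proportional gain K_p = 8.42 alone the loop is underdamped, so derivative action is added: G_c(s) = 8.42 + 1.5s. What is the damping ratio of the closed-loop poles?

ζ = 0.798

Forward path: (8.42 + 1.5s)·3.1/(s(s+3.5)). The closed-loop characteristic equation is s² + (3.5 + 3.1·1.5)s + 3.1·8.42 = 0.
That is s² + 8.15s + 26.1 = 0, so ω_n = 5.109 rad/s and ζ = 8.15/(2·5.109) = 0.7976.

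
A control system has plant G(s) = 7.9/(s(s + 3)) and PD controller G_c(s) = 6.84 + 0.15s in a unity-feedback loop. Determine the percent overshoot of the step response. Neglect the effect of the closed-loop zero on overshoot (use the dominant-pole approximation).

39.3%

Forward path: (6.84 + 0.15s)·7.9/(s(s+3)). The closed-loop characteristic equation is s² + (3 + 7.9·0.15)s + 7.9·6.84 = 0.
That is s² + 4.185s + 54.04 = 0, so ω_n = 7.351 rad/s and ζ = 4.185/(2·7.351) = 0.2847.
%OS = 100·exp(−πζ/√(1−ζ²)) = 39.3%.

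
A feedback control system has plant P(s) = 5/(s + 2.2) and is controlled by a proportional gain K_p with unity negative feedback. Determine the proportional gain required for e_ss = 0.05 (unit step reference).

The loop is type 0, so e_ss(step) = 1/(1 + K_pos) with K_pos = K_p·P(0).
P(0) = 2.273. Require 1/(1 + K_p·2.273) = 0.05, so 1 + 2.273·K_p = 20.
K_p = (20 − 1)/2.273 = 8.36.

K_p = 8.36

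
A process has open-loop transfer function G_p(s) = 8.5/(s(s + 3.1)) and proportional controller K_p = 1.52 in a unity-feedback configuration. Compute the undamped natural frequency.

ω_n = 3.59 rad/s

The closed-loop denominator is s(s+3.1) + 1.52·8.5 = s² + 3.1s + 12.92.
Matching s² + 2ζω_n s + ω_n²: ω_n = √12.92 = 3.594 rad/s and 2ζω_n = 3.1, so ζ = 3.1/(2·3.594) = 0.431.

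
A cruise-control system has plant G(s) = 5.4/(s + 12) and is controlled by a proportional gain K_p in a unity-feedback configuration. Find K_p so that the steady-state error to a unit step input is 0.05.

For a type-0 loop with proportional control, e_ss = 1/(1 + K_p·G(0)).
G(0) = 0.45. Require 1/(1 + K_p·0.45) = 0.05, so 1 + 0.45·K_p = 20.
K_p = (20 − 1)/0.45 = 42.2.

K_p = 42.2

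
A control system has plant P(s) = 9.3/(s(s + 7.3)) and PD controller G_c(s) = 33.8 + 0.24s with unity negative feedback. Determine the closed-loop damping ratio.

Forward path: (33.8 + 0.24s)·9.3/(s(s+7.3)). The closed-loop characteristic equation is s² + (7.3 + 9.3·0.24)s + 9.3·33.8 = 0.
That is s² + 9.532s + 314.3 = 0, so ω_n = 17.73 rad/s and ζ = 9.532/(2·17.73) = 0.2688.

ζ = 0.269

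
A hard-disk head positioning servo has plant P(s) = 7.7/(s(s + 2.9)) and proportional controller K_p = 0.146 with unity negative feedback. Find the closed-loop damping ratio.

ζ = 1.37

1 + K_p·P(s) = 0 gives s² + 2.9s + 1.124 = 0.
So ω_n² = 1.124 ⇒ ω_n = 1.06 rad/s, and ζ = 2.9/(2ω_n) = 1.37.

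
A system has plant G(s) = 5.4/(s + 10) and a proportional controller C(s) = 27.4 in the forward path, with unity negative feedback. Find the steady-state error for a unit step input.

The loop is type 0. Static position error constant K_pos = C(0)·G(0) = 27.4·0.54 = 14.8.
Steady-state error to a unit step: e_ss = 1/(1+K_pos) = 1/15.8 = 0.0633.

0.0633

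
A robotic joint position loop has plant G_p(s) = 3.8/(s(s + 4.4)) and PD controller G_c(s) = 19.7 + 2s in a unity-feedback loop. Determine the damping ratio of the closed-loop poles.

ζ = 0.693

Forward path: (19.7 + 2s)·3.8/(s(s+4.4)). The closed-loop characteristic equation is s² + (4.4 + 3.8·2)s + 3.8·19.7 = 0.
That is s² + 12s + 74.86 = 0, so ω_n = 8.652 rad/s and ζ = 12/(2·8.652) = 0.6935.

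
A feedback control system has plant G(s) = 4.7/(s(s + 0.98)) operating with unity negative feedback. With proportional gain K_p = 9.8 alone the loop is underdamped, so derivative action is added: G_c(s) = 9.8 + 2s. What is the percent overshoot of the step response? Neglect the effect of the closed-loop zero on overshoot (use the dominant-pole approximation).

2.4%

Forward path: (9.8 + 2s)·4.7/(s(s+0.98)). The closed-loop characteristic equation is s² + (0.98 + 4.7·2)s + 4.7·9.8 = 0.
That is s² + 10.38s + 46.06 = 0, so ω_n = 6.787 rad/s and ζ = 10.38/(2·6.787) = 0.7647.
%OS = 100·exp(−πζ/√(1−ζ²)) = 2.4%.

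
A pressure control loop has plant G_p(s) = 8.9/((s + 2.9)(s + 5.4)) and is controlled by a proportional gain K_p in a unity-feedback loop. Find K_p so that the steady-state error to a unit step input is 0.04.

K_p = 42.2

For a type-0 loop with proportional control, e_ss = 1/(1 + K_p·G_p(0)).
G_p(0) = 0.5683. Require 1/(1 + K_p·0.5683) = 0.04, so 1 + 0.5683·K_p = 25.
K_p = (25 − 1)/0.5683 = 42.2.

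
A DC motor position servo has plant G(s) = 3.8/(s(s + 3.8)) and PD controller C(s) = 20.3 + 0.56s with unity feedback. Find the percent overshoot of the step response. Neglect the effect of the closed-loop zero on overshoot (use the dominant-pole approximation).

Forward path: (20.3 + 0.56s)·3.8/(s(s+3.8)). The closed-loop characteristic equation is s² + (3.8 + 3.8·0.56)s + 3.8·20.3 = 0.
That is s² + 5.928s + 77.14 = 0, so ω_n = 8.783 rad/s and ζ = 5.928/(2·8.783) = 0.3375.
%OS = 100·exp(−πζ/√(1−ζ²)) = 32.4%.

32.4%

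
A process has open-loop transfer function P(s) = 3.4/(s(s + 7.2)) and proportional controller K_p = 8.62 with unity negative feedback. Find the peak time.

T_p = 0.777 s

The closed-loop denominator s² + 7.2s + 29.31 gives ω_n = √29.31 = 5.414 and ζ = 7.2/(2ω_n) = 0.665.
Damped frequency ω_d = ω_n√(1−ζ²) = 4.043 rad/s, so peak time T_p = π/ω_d = 0.777 s.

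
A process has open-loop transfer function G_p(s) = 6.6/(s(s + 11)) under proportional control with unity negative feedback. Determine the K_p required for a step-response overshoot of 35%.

K_p = 45.6

From %OS = 100·exp(−πζ/√(1−ζ²)) = 35%, ζ = −ln(0.35)/√(π²+ln²(0.35)) = 0.3169.
Characteristic equation s² + 11s + 6.6K_p = 0 gives ζ = 11/(2√(6.6K_p)).
Setting ζ = 0.3169: √(6.6K_p) = 11/(2·0.3169) = 17.35, so K_p = 301.1/6.6 = 45.6.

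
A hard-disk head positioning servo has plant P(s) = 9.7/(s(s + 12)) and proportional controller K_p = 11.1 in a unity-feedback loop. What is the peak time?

T_p = 0.371 s

From 1 + K_pP(s) = 0: s² + 12s + 107.7 = 0 ⇒ ω_n = 10.38, ζ = 0.5782.
Damped frequency ω_d = ω_n√(1−ζ²) = 8.466 rad/s, so peak time T_p = π/ω_d = 0.371 s.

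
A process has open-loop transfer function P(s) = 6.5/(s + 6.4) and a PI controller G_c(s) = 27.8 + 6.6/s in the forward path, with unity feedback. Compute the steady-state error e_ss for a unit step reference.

0

The open loop G_c(s)P(s) has a pole at the origin (type 1), so the static position error constant is infinite and e_ss = 1/(1+∞) = 0.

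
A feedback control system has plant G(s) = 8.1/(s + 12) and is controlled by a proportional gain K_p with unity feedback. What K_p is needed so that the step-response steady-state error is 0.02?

For a type-0 loop with proportional control, e_ss = 1/(1 + K_p·G(0)).
G(0) = 0.675. Require 1/(1 + K_p·0.675) = 0.02, so 1 + 0.675·K_p = 50.
K_p = (50 − 1)/0.675 = 72.6.

K_p = 72.6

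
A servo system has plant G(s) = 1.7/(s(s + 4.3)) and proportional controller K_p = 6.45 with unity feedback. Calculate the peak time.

The closed-loop denominator s² + 4.3s + 10.96 gives ω_n = √10.96 = 3.311 and ζ = 4.3/(2ω_n) = 0.6493.
Damped frequency ω_d = ω_n√(1−ζ²) = 2.518 rad/s, so peak time T_p = π/ω_d = 1.25 s.

T_p = 1.25 s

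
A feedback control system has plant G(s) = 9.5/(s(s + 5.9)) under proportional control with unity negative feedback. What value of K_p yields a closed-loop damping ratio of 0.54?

K_p = 3.14

Closed-loop characteristic equation: s² + 5.9s + K_p·9.5 = 0.
So ω_n = √(9.5K_p) and 2ζω_n = 5.9, giving ζ = 5.9/(2√(9.5K_p)).
Setting ζ = 0.54: √(9.5K_p) = 5.9/(2·0.54) = 5.463, so K_p = 29.84/9.5 = 3.14.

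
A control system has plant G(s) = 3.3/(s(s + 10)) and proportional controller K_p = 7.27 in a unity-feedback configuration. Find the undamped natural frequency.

ω_n = 4.9 rad/s

With unity feedback the closed-loop characteristic equation is s² + 10s + 7.27·3.3 = s² + 10s + 23.99 = 0.
Matching s² + 2ζω_n s + ω_n²: ω_n = √23.99 = 4.898 rad/s and 2ζω_n = 10, so ζ = 10/(2·4.898) = 1.02.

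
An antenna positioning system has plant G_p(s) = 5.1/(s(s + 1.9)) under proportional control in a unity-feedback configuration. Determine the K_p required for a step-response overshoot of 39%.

From %OS = 100·exp(−πζ/√(1−ζ²)) = 39%, ζ = −ln(0.39)/√(π²+ln²(0.39)) = 0.2871.
Characteristic equation s² + 1.9s + 5.1K_p = 0 gives ζ = 1.9/(2√(5.1K_p)).
Setting ζ = 0.2871: √(5.1K_p) = 1.9/(2·0.2871) = 3.309, so K_p = 10.95/5.1 = 2.15.

K_p = 2.15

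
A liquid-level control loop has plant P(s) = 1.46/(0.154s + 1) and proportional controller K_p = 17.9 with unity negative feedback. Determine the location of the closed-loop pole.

s = -176.2

Closed loop: T(s) = K_p·P/(1+K_p·P) = 26.13/(0.154s + 1 + 26.13), with pole at s = −(1 + 26.13)/0.154 = −176.2.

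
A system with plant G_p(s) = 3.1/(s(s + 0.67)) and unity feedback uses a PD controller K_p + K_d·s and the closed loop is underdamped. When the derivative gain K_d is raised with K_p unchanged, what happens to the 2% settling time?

Characteristic equation s² + (0.67 + 3.1K_d)s + 3.1K_p = 0: raising K_d increases ζω_n = (0.67+3.1K_d)/2 while the loop stays underdamped, so T_s ≈ 4/(ζω_n) decreases.

decrease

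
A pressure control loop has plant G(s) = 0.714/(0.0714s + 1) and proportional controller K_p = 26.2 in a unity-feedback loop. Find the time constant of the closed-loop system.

τ = 0.00362 s

Closed loop: T(s) = K_p·G/(1+K_p·G) = 18.71/(0.0714s + 1 + 18.71), with pole at s = −(1 + 18.71)/0.0714 = −276.
Closed-loop time constant τ = 1/276 = 0.00362 s.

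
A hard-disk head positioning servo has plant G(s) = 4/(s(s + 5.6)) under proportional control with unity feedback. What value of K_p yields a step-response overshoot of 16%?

From %OS = 100·exp(−πζ/√(1−ζ²)) = 16%, ζ = −ln(0.16)/√(π²+ln²(0.16)) = 0.5039.
Characteristic equation s² + 5.6s + 4K_p = 0 gives ζ = 5.6/(2√(4K_p)).
Setting ζ = 0.5039: √(4K_p) = 5.6/(2·0.5039) = 5.557, so K_p = 30.88/4 = 7.72.

K_p = 7.72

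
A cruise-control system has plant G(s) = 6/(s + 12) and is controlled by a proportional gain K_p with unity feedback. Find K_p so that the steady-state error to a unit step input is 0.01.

K_p = 198

For a type-0 loop with proportional control, e_ss = 1/(1 + K_p·G(0)).
G(0) = 0.5. Require 1/(1 + K_p·0.5) = 0.01, so 1 + 0.5·K_p = 100.
K_p = (100 − 1)/0.5 = 198.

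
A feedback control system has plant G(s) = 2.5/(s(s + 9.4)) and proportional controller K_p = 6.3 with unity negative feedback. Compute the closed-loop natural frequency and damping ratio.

The closed-loop denominator is s(s+9.4) + 6.3·2.5 = s² + 9.4s + 15.75.
So ω_n² = 15.75 ⇒ ω_n = 3.969 rad/s, and ζ = 9.4/(2ω_n) = 1.18.

ω_n = 3.97 rad/s, ζ = 1.18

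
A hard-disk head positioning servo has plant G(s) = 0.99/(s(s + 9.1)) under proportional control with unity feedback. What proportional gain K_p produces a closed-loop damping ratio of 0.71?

Closed-loop characteristic equation: s² + 9.1s + K_p·0.99 = 0.
So ω_n = √(0.99K_p) and 2ζω_n = 9.1, giving ζ = 9.1/(2√(0.99K_p)).
Setting ζ = 0.71: √(0.99K_p) = 9.1/(2·0.71) = 6.408, so K_p = 41.07/0.99 = 41.5.

K_p = 41.5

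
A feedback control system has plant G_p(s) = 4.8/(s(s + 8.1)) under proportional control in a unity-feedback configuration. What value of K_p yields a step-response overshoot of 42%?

K_p = 48.2

From %OS = 100·exp(−πζ/√(1−ζ²)) = 42%, ζ = −ln(0.42)/√(π²+ln²(0.42)) = 0.2662.
Characteristic equation s² + 8.1s + 4.8K_p = 0 gives ζ = 8.1/(2√(4.8K_p)).
Setting ζ = 0.2662: √(4.8K_p) = 8.1/(2·0.2662) = 15.22, so K_p = 231.5/4.8 = 48.2.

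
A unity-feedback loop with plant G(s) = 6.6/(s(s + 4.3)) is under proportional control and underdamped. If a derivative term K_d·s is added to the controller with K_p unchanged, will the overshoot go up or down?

decrease

The derivative term adds K·K_d to the s-coefficient of the characteristic equation, raising 2ζω_n while ω_n is unchanged; ζ increases, so overshoot decreases.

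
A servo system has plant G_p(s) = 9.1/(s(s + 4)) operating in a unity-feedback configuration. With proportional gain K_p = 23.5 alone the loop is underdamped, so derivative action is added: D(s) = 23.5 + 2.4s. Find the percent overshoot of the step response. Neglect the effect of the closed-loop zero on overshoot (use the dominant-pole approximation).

0.267%

Forward path: (23.5 + 2.4s)·9.1/(s(s+4)). The closed-loop characteristic equation is s² + (4 + 9.1·2.4)s + 9.1·23.5 = 0.
That is s² + 25.84s + 213.8 = 0, so ω_n = 14.62 rad/s and ζ = 25.84/(2·14.62) = 0.8835.
%OS = 100·exp(−πζ/√(1−ζ²)) = 0.267%.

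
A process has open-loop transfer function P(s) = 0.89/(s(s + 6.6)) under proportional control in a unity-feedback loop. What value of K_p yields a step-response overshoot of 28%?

K_p = 86.8

From %OS = 100·exp(−πζ/√(1−ζ²)) = 28%, ζ = −ln(0.28)/√(π²+ln²(0.28)) = 0.3755.
Characteristic equation s² + 6.6s + 0.89K_p = 0 gives ζ = 6.6/(2√(0.89K_p)).
Setting ζ = 0.3755: √(0.89K_p) = 6.6/(2·0.3755) = 8.787, so K_p = 77.22/0.89 = 86.8.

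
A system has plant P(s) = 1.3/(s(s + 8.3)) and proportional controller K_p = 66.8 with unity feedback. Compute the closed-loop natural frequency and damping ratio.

With unity feedback the closed-loop characteristic equation is s² + 8.3s + 66.8·1.3 = s² + 8.3s + 86.84 = 0.
So ω_n² = 86.84 ⇒ ω_n = 9.319 rad/s, and ζ = 8.3/(2ω_n) = 0.445.

ω_n = 9.32 rad/s, ζ = 0.445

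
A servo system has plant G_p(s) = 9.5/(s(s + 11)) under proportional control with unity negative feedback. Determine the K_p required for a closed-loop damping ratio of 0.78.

K_p = 5.23

Closed-loop characteristic equation: s² + 11s + K_p·9.5 = 0.
So ω_n = √(9.5K_p) and 2ζω_n = 11, giving ζ = 11/(2√(9.5K_p)).
Setting ζ = 0.78: √(9.5K_p) = 11/(2·0.78) = 7.051, so K_p = 49.72/9.5 = 5.23.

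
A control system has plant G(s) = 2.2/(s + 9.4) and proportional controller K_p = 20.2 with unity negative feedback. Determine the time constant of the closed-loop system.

Closed-loop transfer function: T(s) = K_p·G(s)/(1 + K_p·G(s)) = 44.44/(s + 9.4 + 44.44) = 44.44/(s + 53.84).
Time constant τ = 1/53.84 = 0.0186 s.

τ = 0.0186 s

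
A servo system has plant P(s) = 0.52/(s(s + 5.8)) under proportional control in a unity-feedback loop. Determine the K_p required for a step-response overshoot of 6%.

K_p = 36.3

From %OS = 100·exp(−πζ/√(1−ζ²)) = 6%, ζ = −ln(0.06)/√(π²+ln²(0.06)) = 0.6671.
Characteristic equation s² + 5.8s + 0.52K_p = 0 gives ζ = 5.8/(2√(0.52K_p)).
Setting ζ = 0.6671: √(0.52K_p) = 5.8/(2·0.6671) = 4.347, so K_p = 18.9/0.52 = 36.3.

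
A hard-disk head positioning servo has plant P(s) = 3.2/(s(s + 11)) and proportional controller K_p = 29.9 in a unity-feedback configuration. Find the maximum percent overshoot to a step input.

11.8%

The closed-loop denominator s² + 11s + 95.68 gives ω_n = √95.68 = 9.782 and ζ = 11/(2ω_n) = 0.5623.
%OS = 100·exp(−πζ/√(1−ζ²)) = 100·exp(−π·0.5623/√0.6838) = 11.8%.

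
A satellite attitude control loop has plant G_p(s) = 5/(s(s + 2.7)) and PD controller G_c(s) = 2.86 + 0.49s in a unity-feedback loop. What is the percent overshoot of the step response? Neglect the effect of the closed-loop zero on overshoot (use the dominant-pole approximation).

Forward path: (2.86 + 0.49s)·5/(s(s+2.7)). The closed-loop characteristic equation is s² + (2.7 + 5·0.49)s + 5·2.86 = 0.
That is s² + 5.15s + 14.3 = 0, so ω_n = 3.782 rad/s and ζ = 5.15/(2·3.782) = 0.6809.
%OS = 100·exp(−πζ/√(1−ζ²)) = 5.39%.

5.39%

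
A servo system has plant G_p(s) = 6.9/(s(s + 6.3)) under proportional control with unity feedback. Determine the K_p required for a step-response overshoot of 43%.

K_p = 21.4

From %OS = 100·exp(−πζ/√(1−ζ²)) = 43%, ζ = −ln(0.43)/√(π²+ln²(0.43)) = 0.2594.
Characteristic equation s² + 6.3s + 6.9K_p = 0 gives ζ = 6.3/(2√(6.9K_p)).
Setting ζ = 0.2594: √(6.9K_p) = 6.3/(2·0.2594) = 12.14, so K_p = 147.4/6.9 = 21.4.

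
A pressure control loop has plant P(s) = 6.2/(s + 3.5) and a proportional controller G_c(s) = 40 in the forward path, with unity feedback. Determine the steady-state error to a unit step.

0.0139

The loop is type 0. Static position error constant K_pos = G_c(0)·P(0) = 40·1.771 = 70.86.
Steady-state error to a unit step: e_ss = 1/(1+K_pos) = 1/71.86 = 0.0139.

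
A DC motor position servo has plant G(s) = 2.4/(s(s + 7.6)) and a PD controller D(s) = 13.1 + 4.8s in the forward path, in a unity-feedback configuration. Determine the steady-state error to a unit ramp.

0.242

The loop has one pole at the origin (type 1). Velocity error constant K_v = lim_{s→0} s·D(s)G(s) = 13.1·2.4/7.6 = 4.137.
Steady-state error to a unit ramp: e_ss = 1/K_v = 0.242.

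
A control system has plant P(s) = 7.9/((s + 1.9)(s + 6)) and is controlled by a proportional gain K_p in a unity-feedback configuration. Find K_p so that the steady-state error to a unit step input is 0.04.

The loop is type 0, so e_ss(step) = 1/(1 + K_pos) with K_pos = K_p·P(0).
P(0) = 0.693. Require 1/(1 + K_p·0.693) = 0.04, so 1 + 0.693·K_p = 25.
K_p = (25 − 1)/0.693 = 34.6.

K_p = 34.6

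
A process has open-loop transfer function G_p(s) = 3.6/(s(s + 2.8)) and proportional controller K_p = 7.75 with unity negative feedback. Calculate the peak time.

From 1 + K_pG_p(s) = 0: s² + 2.8s + 27.9 = 0 ⇒ ω_n = 5.282, ζ = 0.265.
Damped frequency ω_d = ω_n√(1−ζ²) = 5.093 rad/s, so peak time T_p = π/ω_d = 0.617 s.

T_p = 0.617 s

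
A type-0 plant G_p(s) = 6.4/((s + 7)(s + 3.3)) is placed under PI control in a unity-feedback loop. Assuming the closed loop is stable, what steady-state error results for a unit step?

The PI controller's integrator makes the forward path type 1, so e_ss to a step is zero.

0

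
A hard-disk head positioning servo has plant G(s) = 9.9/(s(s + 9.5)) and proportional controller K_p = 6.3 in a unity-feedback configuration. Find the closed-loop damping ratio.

ζ = 0.601

With unity feedback the closed-loop characteristic equation is s² + 9.5s + 6.3·9.9 = s² + 9.5s + 62.37 = 0.
Matching s² + 2ζω_n s + ω_n²: ω_n = √62.37 = 7.897 rad/s and 2ζω_n = 9.5, so ζ = 9.5/(2·7.897) = 0.601.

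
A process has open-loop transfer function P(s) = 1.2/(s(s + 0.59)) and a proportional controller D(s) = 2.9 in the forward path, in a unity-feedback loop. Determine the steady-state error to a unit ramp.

The loop has one pole at the origin (type 1). Velocity error constant K_v = lim_{s→0} s·D(s)P(s) = 2.9·1.2/0.59 = 5.898.
Steady-state error to a unit ramp: e_ss = 1/K_v = 0.17.

0.17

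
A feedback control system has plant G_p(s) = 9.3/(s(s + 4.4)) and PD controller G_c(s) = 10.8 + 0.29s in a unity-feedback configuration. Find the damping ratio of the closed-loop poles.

Forward path: (10.8 + 0.29s)·9.3/(s(s+4.4)). The closed-loop characteristic equation is s² + (4.4 + 9.3·0.29)s + 9.3·10.8 = 0.
That is s² + 7.097s + 100.4 = 0, so ω_n = 10.02 rad/s and ζ = 7.097/(2·10.02) = 0.3541.

ζ = 0.354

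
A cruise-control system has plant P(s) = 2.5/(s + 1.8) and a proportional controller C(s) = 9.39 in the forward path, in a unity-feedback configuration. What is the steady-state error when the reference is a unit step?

0.0712

The loop is type 0. Static position error constant K_pos = C(0)·P(0) = 9.39·1.389 = 13.04.
Steady-state error to a unit step: e_ss = 1/(1+K_pos) = 1/14.04 = 0.0712.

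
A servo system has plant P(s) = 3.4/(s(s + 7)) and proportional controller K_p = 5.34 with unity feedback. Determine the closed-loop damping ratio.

ζ = 0.821

1 + K_p·P(s) = 0 gives s² + 7s + 18.16 = 0.
So ω_n² = 18.16 ⇒ ω_n = 4.261 rad/s, and ζ = 7/(2ω_n) = 0.821.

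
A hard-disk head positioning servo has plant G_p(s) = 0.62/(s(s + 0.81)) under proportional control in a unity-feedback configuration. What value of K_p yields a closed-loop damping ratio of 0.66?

K_p = 0.607

Closed-loop characteristic equation: s² + 0.81s + K_p·0.62 = 0.
So ω_n = √(0.62K_p) and 2ζω_n = 0.81, giving ζ = 0.81/(2√(0.62K_p)).
Setting ζ = 0.66: √(0.62K_p) = 0.81/(2·0.66) = 0.6136, so K_p = 0.3765/0.62 = 0.607.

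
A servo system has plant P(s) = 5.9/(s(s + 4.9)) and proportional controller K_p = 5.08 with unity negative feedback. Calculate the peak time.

T_p = 0.642 s

From 1 + K_pP(s) = 0: s² + 4.9s + 29.97 = 0 ⇒ ω_n = 5.475, ζ = 0.4475.
Damped frequency ω_d = ω_n√(1−ζ²) = 4.896 rad/s, so peak time T_p = π/ω_d = 0.642 s.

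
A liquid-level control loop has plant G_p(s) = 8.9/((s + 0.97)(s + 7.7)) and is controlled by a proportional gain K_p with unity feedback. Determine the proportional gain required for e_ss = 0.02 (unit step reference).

K_p = 41.1

Steady-state error for a unit step on this type-0 loop is 1/(1 + K_p·G_p(0)).
G_p(0) = 1.192. Require 1/(1 + K_p·1.192) = 0.02, so 1 + 1.192·K_p = 50.
K_p = (50 − 1)/1.192 = 41.1.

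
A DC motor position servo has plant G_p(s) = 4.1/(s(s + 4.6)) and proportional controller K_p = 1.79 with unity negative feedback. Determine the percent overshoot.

From 1 + K_pG_p(s) = 0: s² + 4.6s + 7.339 = 0 ⇒ ω_n = 2.709, ζ = 0.849.
%OS = 100·exp(−πζ/√(1−ζ²)) = 100·exp(−π·0.849/√0.2792) = 0.642%.

0.642%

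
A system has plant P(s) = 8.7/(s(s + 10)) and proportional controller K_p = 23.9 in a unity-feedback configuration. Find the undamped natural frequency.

1 + K_p·P(s) = 0 gives s² + 10s + 207.9 = 0.
Matching s² + 2ζω_n s + ω_n²: ω_n = √207.9 = 14.42 rad/s and 2ζω_n = 10, so ζ = 10/(2·14.42) = 0.347.

ω_n = 14.4 rad/s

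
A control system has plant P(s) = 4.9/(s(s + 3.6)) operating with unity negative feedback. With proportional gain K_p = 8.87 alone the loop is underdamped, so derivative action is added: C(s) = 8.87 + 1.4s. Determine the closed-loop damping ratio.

Forward path: (8.87 + 1.4s)·4.9/(s(s+3.6)). The closed-loop characteristic equation is s² + (3.6 + 4.9·1.4)s + 4.9·8.87 = 0.
That is s² + 10.46s + 43.46 = 0, so ω_n = 6.593 rad/s and ζ = 10.46/(2·6.593) = 0.7933.

ζ = 0.793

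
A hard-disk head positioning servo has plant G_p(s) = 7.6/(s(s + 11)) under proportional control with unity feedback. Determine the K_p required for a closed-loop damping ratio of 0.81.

Closed-loop characteristic equation: s² + 11s + K_p·7.6 = 0.
So ω_n = √(7.6K_p) and 2ζω_n = 11, giving ζ = 11/(2√(7.6K_p)).
Setting ζ = 0.81: √(7.6K_p) = 11/(2·0.81) = 6.79, so K_p = 46.11/7.6 = 6.07.

K_p = 6.07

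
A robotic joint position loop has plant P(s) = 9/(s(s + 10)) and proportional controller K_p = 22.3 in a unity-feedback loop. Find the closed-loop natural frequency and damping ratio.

ω_n = 14.2 rad/s, ζ = 0.353

1 + K_p·P(s) = 0 gives s² + 10s + 200.7 = 0.
Matching s² + 2ζω_n s + ω_n²: ω_n = √200.7 = 14.17 rad/s and 2ζω_n = 10, so ζ = 10/(2·14.17) = 0.353.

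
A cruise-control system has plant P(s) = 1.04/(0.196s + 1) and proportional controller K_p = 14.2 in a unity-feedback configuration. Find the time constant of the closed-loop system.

Closed loop: T(s) = K_p·P/(1+K_p·P) = 14.77/(0.196s + 1 + 14.77), with pole at s = −(1 + 14.77)/0.196 = −80.45.
Closed-loop time constant τ = 1/80.45 = 0.0124 s.

τ = 0.0124 s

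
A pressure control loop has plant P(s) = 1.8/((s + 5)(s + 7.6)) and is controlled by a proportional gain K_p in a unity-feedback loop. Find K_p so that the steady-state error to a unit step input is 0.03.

K_p = 683

Steady-state error for a unit step on this type-0 loop is 1/(1 + K_p·P(0)).
P(0) = 0.04737. Require 1/(1 + K_p·0.04737) = 0.03, so 1 + 0.04737·K_p = 33.33.
K_p = (33.33 − 1)/0.04737 = 683.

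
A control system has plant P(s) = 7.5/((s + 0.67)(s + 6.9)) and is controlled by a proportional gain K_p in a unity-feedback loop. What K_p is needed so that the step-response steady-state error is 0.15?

Steady-state error for a unit step on this type-0 loop is 1/(1 + K_p·P(0)).
P(0) = 1.622. Require 1/(1 + K_p·1.622) = 0.15, so 1 + 1.622·K_p = 6.667.
K_p = (6.667 − 1)/1.622 = 3.49.

K_p = 3.49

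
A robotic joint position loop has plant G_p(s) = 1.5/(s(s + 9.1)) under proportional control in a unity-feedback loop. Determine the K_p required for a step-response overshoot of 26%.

From %OS = 100·exp(−πζ/√(1−ζ²)) = 26%, ζ = −ln(0.26)/√(π²+ln²(0.26)) = 0.3941.
Characteristic equation s² + 9.1s + 1.5K_p = 0 gives ζ = 9.1/(2√(1.5K_p)).
Setting ζ = 0.3941: √(1.5K_p) = 9.1/(2·0.3941) = 11.55, so K_p = 133.3/1.5 = 88.9.

K_p = 88.9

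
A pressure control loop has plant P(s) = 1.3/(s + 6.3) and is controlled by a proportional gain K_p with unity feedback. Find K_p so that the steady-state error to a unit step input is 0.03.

The loop is type 0, so e_ss(step) = 1/(1 + K_pos) with K_pos = K_p·P(0).
P(0) = 0.2063. Require 1/(1 + K_p·0.2063) = 0.03, so 1 + 0.2063·K_p = 33.33.
K_p = (33.33 − 1)/0.2063 = 157.

K_p = 157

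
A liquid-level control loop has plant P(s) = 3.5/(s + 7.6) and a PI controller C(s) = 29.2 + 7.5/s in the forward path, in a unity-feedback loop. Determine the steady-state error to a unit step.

The open loop C(s)P(s) has a pole at the origin (type 1), so the static position error constant is infinite and e_ss = 1/(1+∞) = 0.

0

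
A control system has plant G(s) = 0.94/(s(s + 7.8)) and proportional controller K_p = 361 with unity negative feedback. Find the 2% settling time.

Closed-loop characteristic equation: s² + 7.8s + 339.3 = 0, so ω_n = 18.42 rad/s and ζ = 7.8/(2·18.42) = 0.2117.
2% settling time T_s ≈ 4/(ζω_n) = 4/3.9 = 1.03 s.

T_s ≈ 1.03 s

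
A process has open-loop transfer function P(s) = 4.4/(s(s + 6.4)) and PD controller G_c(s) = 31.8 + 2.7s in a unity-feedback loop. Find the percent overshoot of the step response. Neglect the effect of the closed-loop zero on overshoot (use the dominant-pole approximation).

2.18%

Forward path: (31.8 + 2.7s)·4.4/(s(s+6.4)). The closed-loop characteristic equation is s² + (6.4 + 4.4·2.7)s + 4.4·31.8 = 0.
That is s² + 18.28s + 139.9 = 0, so ω_n = 11.83 rad/s and ζ = 18.28/(2·11.83) = 0.7727.
%OS = 100·exp(−πζ/√(1−ζ²)) = 2.18%.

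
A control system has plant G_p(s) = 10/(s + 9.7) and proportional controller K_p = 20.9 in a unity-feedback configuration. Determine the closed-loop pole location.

Closed-loop transfer function: T(s) = K_p·G_p(s)/(1 + K_p·G_p(s)) = 209/(s + 9.7 + 209) = 209/(s + 218.7).
The closed-loop pole is at s = −218.7.

s = -218.7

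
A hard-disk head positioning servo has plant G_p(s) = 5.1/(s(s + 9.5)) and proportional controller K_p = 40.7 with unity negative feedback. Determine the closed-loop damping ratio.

ζ = 0.33

1 + K_p·G_p(s) = 0 gives s² + 9.5s + 207.6 = 0.
So ω_n² = 207.6 ⇒ ω_n = 14.41 rad/s, and ζ = 9.5/(2ω_n) = 0.33.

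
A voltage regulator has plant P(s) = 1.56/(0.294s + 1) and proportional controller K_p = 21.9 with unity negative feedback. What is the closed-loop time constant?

Closed loop: T(s) = K_p·P/(1+K_p·P) = 34.16/(0.294s + 1 + 34.16), with pole at s = −(1 + 34.16)/0.294 = −119.6.
Closed-loop time constant τ = 1/119.6 = 0.00836 s.

τ = 0.00836 s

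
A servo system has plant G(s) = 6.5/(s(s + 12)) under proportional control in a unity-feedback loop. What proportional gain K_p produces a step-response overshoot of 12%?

From %OS = 100·exp(−πζ/√(1−ζ²)) = 12%, ζ = −ln(0.12)/√(π²+ln²(0.12)) = 0.5594.
Characteristic equation s² + 12s + 6.5K_p = 0 gives ζ = 12/(2√(6.5K_p)).
Setting ζ = 0.5594: √(6.5K_p) = 12/(2·0.5594) = 10.73, so K_p = 115/6.5 = 17.7.

K_p = 17.7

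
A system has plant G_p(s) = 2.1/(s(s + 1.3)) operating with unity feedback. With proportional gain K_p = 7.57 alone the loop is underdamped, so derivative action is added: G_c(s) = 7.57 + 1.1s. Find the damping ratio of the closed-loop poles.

Forward path: (7.57 + 1.1s)·2.1/(s(s+1.3)). The closed-loop characteristic equation is s² + (1.3 + 2.1·1.1)s + 2.1·7.57 = 0.
That is s² + 3.61s + 15.9 = 0, so ω_n = 3.987 rad/s and ζ = 3.61/(2·3.987) = 0.4527.

ζ = 0.453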